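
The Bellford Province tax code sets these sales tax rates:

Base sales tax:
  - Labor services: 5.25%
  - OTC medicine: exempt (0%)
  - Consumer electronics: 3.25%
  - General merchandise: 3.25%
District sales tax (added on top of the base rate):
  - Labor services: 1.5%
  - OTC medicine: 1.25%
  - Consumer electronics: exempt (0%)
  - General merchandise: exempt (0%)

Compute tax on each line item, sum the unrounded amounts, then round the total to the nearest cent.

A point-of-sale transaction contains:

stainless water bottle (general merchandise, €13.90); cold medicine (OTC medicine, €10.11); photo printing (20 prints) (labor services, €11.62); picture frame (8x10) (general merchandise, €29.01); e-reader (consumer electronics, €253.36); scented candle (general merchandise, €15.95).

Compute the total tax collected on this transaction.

Stainless water bottle €13.90: general merchandise → 3.25% + 0% district = 3.25% → €0.45175
Cold medicine €10.11: OTC medicine → 0% + 1.25% district = 1.25% → €0.126375
Photo printing (20 prints) €11.62: labor services → 5.25% + 1.5% district = 6.75% → €0.78435
Picture frame (8x10) €29.01: general merchandise → 3.25% + 0% district = 3.25% → €0.942825
E-reader €253.36: consumer electronics → 3.25% + 0% district = 3.25% → €8.2342
Scented candle €15.95: general merchandise → 3.25% + 0% district = 3.25% → €0.518375
Unrounded tax sum = €11.057875 → €11.06

€11.06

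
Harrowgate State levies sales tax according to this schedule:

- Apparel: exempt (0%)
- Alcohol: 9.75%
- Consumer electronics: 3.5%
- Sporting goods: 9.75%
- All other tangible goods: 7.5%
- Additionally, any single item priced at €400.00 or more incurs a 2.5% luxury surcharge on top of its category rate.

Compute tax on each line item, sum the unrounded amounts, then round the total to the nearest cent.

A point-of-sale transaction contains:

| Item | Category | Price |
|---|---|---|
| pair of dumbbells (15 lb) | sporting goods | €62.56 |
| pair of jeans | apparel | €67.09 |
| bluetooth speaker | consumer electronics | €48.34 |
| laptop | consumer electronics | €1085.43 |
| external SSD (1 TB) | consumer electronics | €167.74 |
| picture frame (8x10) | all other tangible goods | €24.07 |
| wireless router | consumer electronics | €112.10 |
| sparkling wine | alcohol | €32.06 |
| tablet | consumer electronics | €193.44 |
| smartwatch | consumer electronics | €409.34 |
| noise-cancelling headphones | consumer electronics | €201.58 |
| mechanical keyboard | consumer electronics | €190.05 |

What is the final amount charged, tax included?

€2726.48

Pair of dumbbells (15 lb) €62.56: sporting goods → 9.75% → €6.0996
Pair of jeans €67.09: apparel → 0% → €0.00
Bluetooth speaker €48.34: consumer electronics → 3.5% → €1.6919
Laptop €1085.43: consumer electronics → 3.5% + 2.5% surcharge = 6% → €65.1258
External SSD (1 TB) €167.74: consumer electronics → 3.5% → €5.8709
Picture frame (8x10) €24.07: all other tangible goods → 7.5% → €1.80525
Wireless router €112.10: consumer electronics → 3.5% → €3.9235
Sparkling wine €32.06: alcohol → 9.75% → €3.12585
Tablet €193.44: consumer electronics → 3.5% → €6.7704
Smartwatch €409.34: consumer electronics → 3.5% + 2.5% surcharge = 6% → €24.5604
Noise-cancelling headphones €201.58: consumer electronics → 3.5% → €7.0553
Mechanical keyboard €190.05: consumer electronics → 3.5% → €6.65175
Subtotal = €2593.80; unrounded tax = €132.68065 → €132.68; total due = €2726.48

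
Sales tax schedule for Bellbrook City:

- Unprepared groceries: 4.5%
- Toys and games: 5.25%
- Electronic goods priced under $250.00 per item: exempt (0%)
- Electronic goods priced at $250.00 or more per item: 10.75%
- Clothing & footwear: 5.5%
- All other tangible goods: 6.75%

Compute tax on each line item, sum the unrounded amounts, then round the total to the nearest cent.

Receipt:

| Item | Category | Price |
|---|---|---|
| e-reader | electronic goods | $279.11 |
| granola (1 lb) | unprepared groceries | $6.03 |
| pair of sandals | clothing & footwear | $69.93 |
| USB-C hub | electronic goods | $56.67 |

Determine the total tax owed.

E-reader $279.11: electronic goods, $250.00 or more → 10.75% → $30.004325
Granola (1 lb) $6.03: unprepared groceries → 4.5% → $0.27135
Pair of sandals $69.93: clothing & footwear → 5.5% → $3.84615
USB-C hub $56.67: electronic goods, under $250.00 → 0% → $0.00
Unrounded tax sum = $34.121825 → $34.12

$34.12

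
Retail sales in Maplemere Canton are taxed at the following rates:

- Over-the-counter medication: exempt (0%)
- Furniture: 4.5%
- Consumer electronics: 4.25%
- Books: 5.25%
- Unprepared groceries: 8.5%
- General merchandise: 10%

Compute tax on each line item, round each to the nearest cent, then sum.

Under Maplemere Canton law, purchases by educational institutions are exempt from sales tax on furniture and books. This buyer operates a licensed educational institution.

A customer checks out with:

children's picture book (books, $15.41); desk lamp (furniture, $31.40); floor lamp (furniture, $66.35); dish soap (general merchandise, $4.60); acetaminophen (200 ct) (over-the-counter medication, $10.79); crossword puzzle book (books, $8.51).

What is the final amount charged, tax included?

Children's picture book $15.41: books, buyer-exempt → 0% → $0.00
Desk lamp $31.40: furniture, buyer-exempt → 0% → $0.00
Floor lamp $66.35: furniture, buyer-exempt → 0% → $0.00
Dish soap $4.60: general merchandise → 10% → $0.46
Acetaminophen (200 ct) $10.79: over-the-counter medication → 0% → $0.00
Crossword puzzle book $8.51: books, buyer-exempt → 0% → $0.00
Subtotal = $137.06; tax = $0.46; total due = $137.52

$137.52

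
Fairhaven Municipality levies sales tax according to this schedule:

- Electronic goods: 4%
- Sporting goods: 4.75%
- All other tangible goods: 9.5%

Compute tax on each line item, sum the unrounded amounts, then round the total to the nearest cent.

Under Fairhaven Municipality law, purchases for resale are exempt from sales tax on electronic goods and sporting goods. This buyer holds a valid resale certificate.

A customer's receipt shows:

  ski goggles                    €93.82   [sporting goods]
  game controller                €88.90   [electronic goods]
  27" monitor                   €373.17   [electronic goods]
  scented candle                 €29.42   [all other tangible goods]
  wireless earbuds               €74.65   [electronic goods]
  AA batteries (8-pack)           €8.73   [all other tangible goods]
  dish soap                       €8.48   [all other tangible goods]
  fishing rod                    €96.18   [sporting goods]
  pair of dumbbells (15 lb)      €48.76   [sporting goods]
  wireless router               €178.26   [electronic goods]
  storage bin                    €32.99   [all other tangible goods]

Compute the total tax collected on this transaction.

Ski goggles €93.82: sporting goods, buyer-exempt → 0% → €0.00
Game controller €88.90: electronic goods, buyer-exempt → 0% → €0.00
27" monitor €373.17: electronic goods, buyer-exempt → 0% → €0.00
Scented candle €29.42: all other tangible goods → 9.5% → €2.7949
Wireless earbuds €74.65: electronic goods, buyer-exempt → 0% → €0.00
AA batteries (8-pack) €8.73: all other tangible goods → 9.5% → €0.82935
Dish soap €8.48: all other tangible goods → 9.5% → €0.8056
Fishing rod €96.18: sporting goods, buyer-exempt → 0% → €0.00
Pair of dumbbells (15 lb) €48.76: sporting goods, buyer-exempt → 0% → €0.00
Wireless router €178.26: electronic goods, buyer-exempt → 0% → €0.00
Storage bin €32.99: all other tangible goods → 9.5% → €3.13405
Unrounded tax sum = €7.5639 → €7.56

€7.56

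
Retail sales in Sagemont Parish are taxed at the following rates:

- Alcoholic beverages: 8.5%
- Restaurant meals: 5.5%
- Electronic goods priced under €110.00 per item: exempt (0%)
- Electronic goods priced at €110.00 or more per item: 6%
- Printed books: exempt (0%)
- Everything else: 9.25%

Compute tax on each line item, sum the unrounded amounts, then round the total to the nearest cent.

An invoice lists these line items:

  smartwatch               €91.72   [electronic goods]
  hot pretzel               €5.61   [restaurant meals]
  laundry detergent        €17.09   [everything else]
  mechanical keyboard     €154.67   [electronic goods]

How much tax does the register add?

€11.17

Smartwatch €91.72: electronic goods, under €110.00 → 0% → €0.00
Hot pretzel €5.61: restaurant meals → 5.5% → €0.30855
Laundry detergent €17.09: everything else → 9.25% → €1.580825
Mechanical keyboard €154.67: electronic goods, €110.00 or more → 6% → €9.2802
Unrounded tax sum = €11.169575 → €11.17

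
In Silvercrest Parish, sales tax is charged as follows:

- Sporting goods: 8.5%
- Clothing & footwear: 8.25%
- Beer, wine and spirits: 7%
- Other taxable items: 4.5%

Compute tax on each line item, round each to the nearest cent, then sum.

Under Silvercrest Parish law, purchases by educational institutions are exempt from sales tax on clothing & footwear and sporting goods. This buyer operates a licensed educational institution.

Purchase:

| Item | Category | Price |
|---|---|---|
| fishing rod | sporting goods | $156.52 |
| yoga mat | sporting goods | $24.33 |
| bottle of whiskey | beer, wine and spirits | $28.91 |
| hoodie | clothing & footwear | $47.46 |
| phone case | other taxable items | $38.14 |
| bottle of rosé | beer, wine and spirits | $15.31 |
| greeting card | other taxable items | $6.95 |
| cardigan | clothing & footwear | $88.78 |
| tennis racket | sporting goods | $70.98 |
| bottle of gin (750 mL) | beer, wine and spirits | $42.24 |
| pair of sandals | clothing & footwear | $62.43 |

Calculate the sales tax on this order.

Fishing rod $156.52: sporting goods, buyer-exempt → 0% → $0.00
Yoga mat $24.33: sporting goods, buyer-exempt → 0% → $0.00
Bottle of whiskey $28.91: beer, wine and spirits → 7% → $2.02
Hoodie $47.46: clothing & footwear, buyer-exempt → 0% → $0.00
Phone case $38.14: other taxable items → 4.5% → $1.72
Bottle of rosé $15.31: beer, wine and spirits → 7% → $1.07
Greeting card $6.95: other taxable items → 4.5% → $0.31
Cardigan $88.78: clothing & footwear, buyer-exempt → 0% → $0.00
Tennis racket $70.98: sporting goods, buyer-exempt → 0% → $0.00
Bottle of gin (750 mL) $42.24: beer, wine and spirits → 7% → $2.96
Pair of sandals $62.43: clothing & footwear, buyer-exempt → 0% → $0.00
Total tax = $2.02 + $1.72 + $1.07 + $0.31 + $2.96 = $8.08

$8.08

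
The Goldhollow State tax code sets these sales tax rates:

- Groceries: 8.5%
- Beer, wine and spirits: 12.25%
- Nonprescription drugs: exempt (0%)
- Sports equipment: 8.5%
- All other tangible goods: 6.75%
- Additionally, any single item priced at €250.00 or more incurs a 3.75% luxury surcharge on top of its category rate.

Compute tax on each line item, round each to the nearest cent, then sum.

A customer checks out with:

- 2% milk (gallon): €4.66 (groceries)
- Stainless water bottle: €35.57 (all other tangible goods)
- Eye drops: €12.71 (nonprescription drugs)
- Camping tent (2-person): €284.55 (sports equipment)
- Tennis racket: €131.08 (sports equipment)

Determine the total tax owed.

€48.80

2% milk (gallon) €4.66: groceries → 8.5% → €0.40
Stainless water bottle €35.57: all other tangible goods → 6.75% → €2.40
Eye drops €12.71: nonprescription drugs → 0% → €0.00
Camping tent (2-person) €284.55: sports equipment → 8.5% + 3.75% surcharge = 12.25% → €34.86
Tennis racket €131.08: sports equipment → 8.5% → €11.14
Total tax = €0.40 + €2.40 + €34.86 + €11.14 = €48.80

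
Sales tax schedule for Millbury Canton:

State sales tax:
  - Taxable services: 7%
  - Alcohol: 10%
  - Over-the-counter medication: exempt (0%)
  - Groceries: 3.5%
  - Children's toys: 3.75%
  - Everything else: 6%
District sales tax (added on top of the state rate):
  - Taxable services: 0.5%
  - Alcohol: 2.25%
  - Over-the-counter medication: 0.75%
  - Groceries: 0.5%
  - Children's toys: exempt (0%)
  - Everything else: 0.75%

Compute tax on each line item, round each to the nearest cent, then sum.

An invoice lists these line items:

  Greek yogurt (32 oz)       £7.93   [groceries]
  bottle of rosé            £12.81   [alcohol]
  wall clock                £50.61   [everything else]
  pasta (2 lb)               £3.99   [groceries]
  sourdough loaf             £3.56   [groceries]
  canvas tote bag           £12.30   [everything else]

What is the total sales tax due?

Greek yogurt (32 oz) £7.93: groceries → 3.5% + 0.5% district = 4% → £0.32
Bottle of rosé £12.81: alcohol → 10% + 2.25% district = 12.25% → £1.57
Wall clock £50.61: everything else → 6% + 0.75% district = 6.75% → £3.42
Pasta (2 lb) £3.99: groceries → 3.5% + 0.5% district = 4% → £0.16
Sourdough loaf £3.56: groceries → 3.5% + 0.5% district = 4% → £0.14
Canvas tote bag £12.30: everything else → 6% + 0.75% district = 6.75% → £0.83
Total tax = £0.32 + £1.57 + £3.42 + £0.16 + £0.14 + £0.83 = £6.44

£6.44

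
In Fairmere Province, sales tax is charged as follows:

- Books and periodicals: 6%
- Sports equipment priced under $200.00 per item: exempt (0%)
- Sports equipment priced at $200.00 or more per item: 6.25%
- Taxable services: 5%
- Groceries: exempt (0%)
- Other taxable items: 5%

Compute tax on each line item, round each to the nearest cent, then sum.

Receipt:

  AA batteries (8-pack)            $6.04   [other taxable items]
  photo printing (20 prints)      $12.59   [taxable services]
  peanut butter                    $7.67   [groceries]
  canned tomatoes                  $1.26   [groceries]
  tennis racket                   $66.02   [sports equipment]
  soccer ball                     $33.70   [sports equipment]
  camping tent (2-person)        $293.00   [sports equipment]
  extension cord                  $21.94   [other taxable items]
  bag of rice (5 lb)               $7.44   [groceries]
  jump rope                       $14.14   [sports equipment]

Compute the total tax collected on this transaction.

$20.34

AA batteries (8-pack) $6.04: other taxable items → 5% → $0.30
Photo printing (20 prints) $12.59: taxable services → 5% → $0.63
Peanut butter $7.67: groceries → 0% → $0.00
Canned tomatoes $1.26: groceries → 0% → $0.00
Tennis racket $66.02: sports equipment, under $200.00 → 0% → $0.00
Soccer ball $33.70: sports equipment, under $200.00 → 0% → $0.00
Camping tent (2-person) $293.00: sports equipment, $200.00 or more → 6.25% → $18.31
Extension cord $21.94: other taxable items → 5% → $1.10
Bag of rice (5 lb) $7.44: groceries → 0% → $0.00
Jump rope $14.14: sports equipment, under $200.00 → 0% → $0.00
Total tax = $0.30 + $0.63 + $18.31 + $1.10 = $20.34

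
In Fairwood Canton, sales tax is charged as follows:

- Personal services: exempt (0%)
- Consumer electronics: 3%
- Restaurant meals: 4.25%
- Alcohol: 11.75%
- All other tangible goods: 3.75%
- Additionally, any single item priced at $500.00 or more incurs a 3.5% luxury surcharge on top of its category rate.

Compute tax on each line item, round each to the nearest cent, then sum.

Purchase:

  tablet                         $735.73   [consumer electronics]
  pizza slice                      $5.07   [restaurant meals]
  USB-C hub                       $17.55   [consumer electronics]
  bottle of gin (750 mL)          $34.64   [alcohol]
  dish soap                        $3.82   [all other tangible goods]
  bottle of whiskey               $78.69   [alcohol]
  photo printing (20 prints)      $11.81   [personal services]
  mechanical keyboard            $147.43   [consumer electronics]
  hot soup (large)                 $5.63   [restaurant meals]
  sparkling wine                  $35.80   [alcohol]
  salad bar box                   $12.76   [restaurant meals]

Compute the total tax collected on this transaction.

$71.44

Tablet $735.73: consumer electronics → 3% + 3.5% surcharge = 6.5% → $47.82
Pizza slice $5.07: restaurant meals → 4.25% → $0.22
USB-C hub $17.55: consumer electronics → 3% → $0.53
Bottle of gin (750 mL) $34.64: alcohol → 11.75% → $4.07
Dish soap $3.82: all other tangible goods → 3.75% → $0.14
Bottle of whiskey $78.69: alcohol → 11.75% → $9.25
Photo printing (20 prints) $11.81: personal services → 0% → $0.00
Mechanical keyboard $147.43: consumer electronics → 3% → $4.42
Hot soup (large) $5.63: restaurant meals → 4.25% → $0.24
Sparkling wine $35.80: alcohol → 11.75% → $4.21
Salad bar box $12.76: restaurant meals → 4.25% → $0.54
Total tax = $47.82 + $0.22 + $0.53 + $4.07 + $0.14 + $9.25 + $4.42 + $0.24 + $4.21 + $0.54 = $71.44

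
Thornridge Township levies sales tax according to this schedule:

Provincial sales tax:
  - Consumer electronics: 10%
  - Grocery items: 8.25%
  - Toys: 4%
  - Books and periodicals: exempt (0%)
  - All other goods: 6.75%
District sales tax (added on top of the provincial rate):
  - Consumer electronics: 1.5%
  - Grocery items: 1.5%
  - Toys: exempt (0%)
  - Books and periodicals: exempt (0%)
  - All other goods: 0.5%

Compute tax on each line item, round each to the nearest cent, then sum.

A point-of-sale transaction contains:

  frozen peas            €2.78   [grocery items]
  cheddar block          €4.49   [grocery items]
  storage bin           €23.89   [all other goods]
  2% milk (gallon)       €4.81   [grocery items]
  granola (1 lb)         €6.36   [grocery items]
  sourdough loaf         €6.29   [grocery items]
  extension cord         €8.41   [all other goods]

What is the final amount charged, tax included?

Frozen peas €2.78: grocery items → 8.25% + 1.5% district = 9.75% → €0.27
Cheddar block €4.49: grocery items → 8.25% + 1.5% district = 9.75% → €0.44
Storage bin €23.89: all other goods → 6.75% + 0.5% district = 7.25% → €1.73
2% milk (gallon) €4.81: grocery items → 8.25% + 1.5% district = 9.75% → €0.47
Granola (1 lb) €6.36: grocery items → 8.25% + 1.5% district = 9.75% → €0.62
Sourdough loaf €6.29: grocery items → 8.25% + 1.5% district = 9.75% → €0.61
Extension cord €8.41: all other goods → 6.75% + 0.5% district = 7.25% → €0.61
Subtotal = €57.03; tax = €4.75; total due = €61.78

€61.78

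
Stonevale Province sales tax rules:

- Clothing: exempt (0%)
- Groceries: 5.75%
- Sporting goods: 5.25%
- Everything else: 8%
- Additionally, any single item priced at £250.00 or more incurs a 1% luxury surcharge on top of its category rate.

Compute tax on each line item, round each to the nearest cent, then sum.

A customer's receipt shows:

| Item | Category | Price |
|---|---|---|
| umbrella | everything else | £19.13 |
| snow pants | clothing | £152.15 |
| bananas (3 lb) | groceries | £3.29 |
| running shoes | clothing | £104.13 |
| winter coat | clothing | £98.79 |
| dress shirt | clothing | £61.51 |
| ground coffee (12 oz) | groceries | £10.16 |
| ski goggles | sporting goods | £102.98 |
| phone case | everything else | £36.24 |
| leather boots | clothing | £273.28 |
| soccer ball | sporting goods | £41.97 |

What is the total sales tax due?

£15.54

Umbrella £19.13: everything else → 8% → £1.53
Snow pants £152.15: clothing → 0% → £0.00
Bananas (3 lb) £3.29: groceries → 5.75% → £0.19
Running shoes £104.13: clothing → 0% → £0.00
Winter coat £98.79: clothing → 0% → £0.00
Dress shirt £61.51: clothing → 0% → £0.00
Ground coffee (12 oz) £10.16: groceries → 5.75% → £0.58
Ski goggles £102.98: sporting goods → 5.25% → £5.41
Phone case £36.24: everything else → 8% → £2.90
Leather boots £273.28: clothing → 0% + 1% surcharge = 1% → £2.73
Soccer ball £41.97: sporting goods → 5.25% → £2.20
Total tax = £1.53 + £0.19 + £0.58 + £5.41 + £2.90 + £2.73 + £2.20 = £15.54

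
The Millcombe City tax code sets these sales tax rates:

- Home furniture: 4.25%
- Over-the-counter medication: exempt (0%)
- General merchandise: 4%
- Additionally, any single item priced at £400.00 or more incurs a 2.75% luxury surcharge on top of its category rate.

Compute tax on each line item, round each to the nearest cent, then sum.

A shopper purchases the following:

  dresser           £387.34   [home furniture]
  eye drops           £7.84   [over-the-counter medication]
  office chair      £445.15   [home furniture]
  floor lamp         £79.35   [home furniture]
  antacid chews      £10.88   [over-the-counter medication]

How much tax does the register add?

Dresser £387.34: home furniture → 4.25% → £16.46
Eye drops £7.84: over-the-counter medication → 0% → £0.00
Office chair £445.15: home furniture → 4.25% + 2.75% surcharge = 7% → £31.16
Floor lamp £79.35: home furniture → 4.25% → £3.37
Antacid chews £10.88: over-the-counter medication → 0% → £0.00
Total tax = £16.46 + £31.16 + £3.37 = £50.99

£50.99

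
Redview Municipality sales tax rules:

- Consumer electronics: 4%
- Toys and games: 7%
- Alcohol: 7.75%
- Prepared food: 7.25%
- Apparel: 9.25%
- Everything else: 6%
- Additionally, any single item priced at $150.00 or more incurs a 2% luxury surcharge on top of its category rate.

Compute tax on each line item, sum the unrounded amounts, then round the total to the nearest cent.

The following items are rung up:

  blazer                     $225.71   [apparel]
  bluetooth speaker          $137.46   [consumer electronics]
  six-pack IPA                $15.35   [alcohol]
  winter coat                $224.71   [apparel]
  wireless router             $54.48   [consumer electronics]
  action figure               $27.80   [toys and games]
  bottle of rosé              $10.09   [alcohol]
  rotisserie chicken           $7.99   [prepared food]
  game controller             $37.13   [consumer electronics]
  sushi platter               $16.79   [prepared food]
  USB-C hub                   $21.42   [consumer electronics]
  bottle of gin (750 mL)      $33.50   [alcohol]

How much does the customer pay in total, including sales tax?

$881.43

Blazer $225.71: apparel → 9.25% + 2% surcharge = 11.25% → $25.392375
Bluetooth speaker $137.46: consumer electronics → 4% → $5.4984
Six-pack IPA $15.35: alcohol → 7.75% → $1.189625
Winter coat $224.71: apparel → 9.25% + 2% surcharge = 11.25% → $25.279875
Wireless router $54.48: consumer electronics → 4% → $2.1792
Action figure $27.80: toys and games → 7% → $1.946
Bottle of rosé $10.09: alcohol → 7.75% → $0.781975
Rotisserie chicken $7.99: prepared food → 7.25% → $0.579275
Game controller $37.13: consumer electronics → 4% → $1.4852
Sushi platter $16.79: prepared food → 7.25% → $1.217275
USB-C hub $21.42: consumer electronics → 4% → $0.8568
Bottle of gin (750 mL) $33.50: alcohol → 7.75% → $2.59625
Subtotal = $812.43; unrounded tax = $69.00225 → $69.00; total due = $881.43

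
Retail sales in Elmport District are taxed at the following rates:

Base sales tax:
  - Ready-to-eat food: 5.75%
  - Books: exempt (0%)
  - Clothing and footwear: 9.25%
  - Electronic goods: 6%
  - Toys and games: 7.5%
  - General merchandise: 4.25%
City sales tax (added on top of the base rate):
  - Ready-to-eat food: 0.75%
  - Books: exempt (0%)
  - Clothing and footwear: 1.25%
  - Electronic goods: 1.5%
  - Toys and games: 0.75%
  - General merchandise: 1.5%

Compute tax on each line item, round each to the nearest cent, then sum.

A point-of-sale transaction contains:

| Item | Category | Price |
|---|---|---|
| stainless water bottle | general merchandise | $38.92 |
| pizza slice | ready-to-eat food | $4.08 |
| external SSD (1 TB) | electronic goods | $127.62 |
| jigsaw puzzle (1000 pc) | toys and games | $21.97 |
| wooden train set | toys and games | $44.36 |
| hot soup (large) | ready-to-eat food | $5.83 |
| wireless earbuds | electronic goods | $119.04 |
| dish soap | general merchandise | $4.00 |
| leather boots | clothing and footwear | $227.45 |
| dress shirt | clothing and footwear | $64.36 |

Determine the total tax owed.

Stainless water bottle $38.92: general merchandise → 4.25% + 1.5% city = 5.75% → $2.24
Pizza slice $4.08: ready-to-eat food → 5.75% + 0.75% city = 6.5% → $0.27
External SSD (1 TB) $127.62: electronic goods → 6% + 1.5% city = 7.5% → $9.57
Jigsaw puzzle (1000 pc) $21.97: toys and games → 7.5% + 0.75% city = 8.25% → $1.81
Wooden train set $44.36: toys and games → 7.5% + 0.75% city = 8.25% → $3.66
Hot soup (large) $5.83: ready-to-eat food → 5.75% + 0.75% city = 6.5% → $0.38
Wireless earbuds $119.04: electronic goods → 6% + 1.5% city = 7.5% → $8.93
Dish soap $4.00: general merchandise → 4.25% + 1.5% city = 5.75% → $0.23
Leather boots $227.45: clothing and footwear → 9.25% + 1.25% city = 10.5% → $23.88
Dress shirt $64.36: clothing and footwear → 9.25% + 1.25% city = 10.5% → $6.76
Total tax = $2.24 + $0.27 + $9.57 + $1.81 + $3.66 + $0.38 + $8.93 + $0.23 + $23.88 + $6.76 = $57.73

$57.73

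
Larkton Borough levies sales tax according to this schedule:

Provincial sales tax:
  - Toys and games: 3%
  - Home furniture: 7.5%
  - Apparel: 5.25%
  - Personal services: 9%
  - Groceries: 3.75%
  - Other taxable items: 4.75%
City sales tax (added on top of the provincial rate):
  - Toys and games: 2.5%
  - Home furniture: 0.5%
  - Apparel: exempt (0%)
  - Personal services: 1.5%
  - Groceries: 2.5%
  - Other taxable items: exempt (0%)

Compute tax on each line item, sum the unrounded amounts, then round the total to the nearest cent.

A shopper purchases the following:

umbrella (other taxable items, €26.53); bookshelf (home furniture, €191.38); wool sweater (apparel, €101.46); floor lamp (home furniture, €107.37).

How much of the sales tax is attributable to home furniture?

Bookshelf €191.38: home furniture → 7.5% + 0.5% city = 8% → €15.3104
Floor lamp €107.37: home furniture → 7.5% + 0.5% city = 8% → €8.5896
Tax on home furniture: unrounded sum = €23.90 → €23.90

€23.90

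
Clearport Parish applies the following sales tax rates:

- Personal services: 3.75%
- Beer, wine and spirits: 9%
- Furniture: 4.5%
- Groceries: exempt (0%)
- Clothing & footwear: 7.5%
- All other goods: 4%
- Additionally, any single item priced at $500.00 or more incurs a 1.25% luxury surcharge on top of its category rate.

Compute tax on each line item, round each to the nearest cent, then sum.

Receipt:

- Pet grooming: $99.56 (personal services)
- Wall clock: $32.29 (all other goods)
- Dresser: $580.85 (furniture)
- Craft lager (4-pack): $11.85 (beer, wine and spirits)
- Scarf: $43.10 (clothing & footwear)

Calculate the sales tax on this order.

Pet grooming $99.56: personal services → 3.75% → $3.73
Wall clock $32.29: all other goods → 4% → $1.29
Dresser $580.85: furniture → 4.5% + 1.25% surcharge = 5.75% → $33.40
Craft lager (4-pack) $11.85: beer, wine and spirits → 9% → $1.07
Scarf $43.10: clothing & footwear → 7.5% → $3.23
Total tax = $3.73 + $1.29 + $33.40 + $1.07 + $3.23 = $42.72

$42.72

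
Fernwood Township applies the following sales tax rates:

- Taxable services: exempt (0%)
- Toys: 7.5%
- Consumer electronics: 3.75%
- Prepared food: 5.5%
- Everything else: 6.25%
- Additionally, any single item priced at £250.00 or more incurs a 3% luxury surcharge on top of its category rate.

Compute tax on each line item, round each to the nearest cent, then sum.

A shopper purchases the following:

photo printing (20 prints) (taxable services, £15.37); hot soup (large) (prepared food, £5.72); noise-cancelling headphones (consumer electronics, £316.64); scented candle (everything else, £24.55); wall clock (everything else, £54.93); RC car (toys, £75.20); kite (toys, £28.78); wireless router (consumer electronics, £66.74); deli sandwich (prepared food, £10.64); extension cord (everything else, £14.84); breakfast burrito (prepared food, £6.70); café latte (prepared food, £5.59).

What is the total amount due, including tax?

£664.84

Photo printing (20 prints) £15.37: taxable services → 0% → £0.00
Hot soup (large) £5.72: prepared food → 5.5% → £0.31
Noise-cancelling headphones £316.64: consumer electronics → 3.75% + 3% surcharge = 6.75% → £21.37
Scented candle £24.55: everything else → 6.25% → £1.53
Wall clock £54.93: everything else → 6.25% → £3.43
RC car £75.20: toys → 7.5% → £5.64
Kite £28.78: toys → 7.5% → £2.16
Wireless router £66.74: consumer electronics → 3.75% → £2.50
Deli sandwich £10.64: prepared food → 5.5% → £0.59
Extension cord £14.84: everything else → 6.25% → £0.93
Breakfast burrito £6.70: prepared food → 5.5% → £0.37
Café latte £5.59: prepared food → 5.5% → £0.31
Subtotal = £625.70; tax = £39.14; total due = £664.84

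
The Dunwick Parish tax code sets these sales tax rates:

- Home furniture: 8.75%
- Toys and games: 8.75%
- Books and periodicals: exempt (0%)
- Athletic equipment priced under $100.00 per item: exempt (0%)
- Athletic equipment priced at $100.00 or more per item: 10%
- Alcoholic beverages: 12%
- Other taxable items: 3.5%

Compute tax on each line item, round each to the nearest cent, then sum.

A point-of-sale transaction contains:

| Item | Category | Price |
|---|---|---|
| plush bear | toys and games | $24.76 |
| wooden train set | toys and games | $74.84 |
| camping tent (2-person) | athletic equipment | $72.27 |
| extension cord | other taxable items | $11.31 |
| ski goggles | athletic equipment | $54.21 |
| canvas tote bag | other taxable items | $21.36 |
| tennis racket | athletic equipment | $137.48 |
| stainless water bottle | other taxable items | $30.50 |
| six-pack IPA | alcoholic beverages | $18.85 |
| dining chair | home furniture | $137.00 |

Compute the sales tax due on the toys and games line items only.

Plush bear $24.76: toys and games → 8.75% → $2.17
Wooden train set $74.84: toys and games → 8.75% → $6.55
Tax on toys and games = $2.17 + $6.55 = $8.72

$8.72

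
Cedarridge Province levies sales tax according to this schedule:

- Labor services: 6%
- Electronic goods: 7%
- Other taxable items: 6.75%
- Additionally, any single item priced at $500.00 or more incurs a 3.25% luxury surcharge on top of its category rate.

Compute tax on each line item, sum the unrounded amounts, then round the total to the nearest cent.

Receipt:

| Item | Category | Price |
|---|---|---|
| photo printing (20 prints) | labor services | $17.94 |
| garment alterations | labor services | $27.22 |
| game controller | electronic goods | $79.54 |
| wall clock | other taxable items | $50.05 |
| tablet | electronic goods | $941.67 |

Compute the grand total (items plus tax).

$1224.60

Photo printing (20 prints) $17.94: labor services → 6% → $1.0764
Garment alterations $27.22: labor services → 6% → $1.6332
Game controller $79.54: electronic goods → 7% → $5.5678
Wall clock $50.05: other taxable items → 6.75% → $3.378375
Tablet $941.67: electronic goods → 7% + 3.25% surcharge = 10.25% → $96.521175
Subtotal = $1116.42; unrounded tax = $108.17695 → $108.18; total due = $1224.60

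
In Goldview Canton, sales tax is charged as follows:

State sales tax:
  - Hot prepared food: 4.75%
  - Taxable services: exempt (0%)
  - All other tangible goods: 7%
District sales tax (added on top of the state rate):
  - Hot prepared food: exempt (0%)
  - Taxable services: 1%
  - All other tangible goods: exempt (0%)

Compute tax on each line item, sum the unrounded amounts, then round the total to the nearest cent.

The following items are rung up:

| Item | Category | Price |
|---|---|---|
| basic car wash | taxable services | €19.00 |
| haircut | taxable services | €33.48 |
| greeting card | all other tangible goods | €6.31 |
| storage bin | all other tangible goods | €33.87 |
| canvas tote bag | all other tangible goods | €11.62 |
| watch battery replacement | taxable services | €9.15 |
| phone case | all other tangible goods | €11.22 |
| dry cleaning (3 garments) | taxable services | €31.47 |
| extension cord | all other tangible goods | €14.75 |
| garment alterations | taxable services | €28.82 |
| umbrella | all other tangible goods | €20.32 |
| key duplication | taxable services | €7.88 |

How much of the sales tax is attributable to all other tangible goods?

€6.87

Greeting card €6.31: all other tangible goods → 7% + 0% district = 7% → €0.4417
Storage bin €33.87: all other tangible goods → 7% + 0% district = 7% → €2.3709
Canvas tote bag €11.62: all other tangible goods → 7% + 0% district = 7% → €0.8134
Phone case €11.22: all other tangible goods → 7% + 0% district = 7% → €0.7854
Extension cord €14.75: all other tangible goods → 7% + 0% district = 7% → €1.0325
Umbrella €20.32: all other tangible goods → 7% + 0% district = 7% → €1.4224
Tax on all other tangible goods: unrounded sum = €6.8663 → €6.87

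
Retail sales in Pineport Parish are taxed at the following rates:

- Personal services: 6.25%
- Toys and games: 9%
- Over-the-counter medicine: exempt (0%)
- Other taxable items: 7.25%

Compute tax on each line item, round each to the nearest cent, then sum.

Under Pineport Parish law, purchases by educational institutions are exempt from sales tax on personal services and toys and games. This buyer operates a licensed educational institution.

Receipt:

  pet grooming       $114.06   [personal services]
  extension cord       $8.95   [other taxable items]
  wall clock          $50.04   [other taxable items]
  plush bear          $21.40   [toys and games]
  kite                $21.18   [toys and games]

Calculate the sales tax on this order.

Pet grooming $114.06: personal services, buyer-exempt → 0% → $0.00
Extension cord $8.95: other taxable items → 7.25% → $0.65
Wall clock $50.04: other taxable items → 7.25% → $3.63
Plush bear $21.40: toys and games, buyer-exempt → 0% → $0.00
Kite $21.18: toys and games, buyer-exempt → 0% → $0.00
Total tax = $0.65 + $3.63 = $4.28

$4.28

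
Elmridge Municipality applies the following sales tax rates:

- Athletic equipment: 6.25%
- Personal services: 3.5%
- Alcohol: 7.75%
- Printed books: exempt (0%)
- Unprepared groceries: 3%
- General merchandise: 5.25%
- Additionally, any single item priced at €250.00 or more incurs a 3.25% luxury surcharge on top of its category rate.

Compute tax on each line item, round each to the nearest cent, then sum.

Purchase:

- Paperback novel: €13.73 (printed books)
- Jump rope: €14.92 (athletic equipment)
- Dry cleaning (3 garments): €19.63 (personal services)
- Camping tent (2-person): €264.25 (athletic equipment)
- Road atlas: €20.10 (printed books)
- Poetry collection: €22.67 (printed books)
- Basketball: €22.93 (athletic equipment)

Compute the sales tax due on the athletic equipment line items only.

Jump rope €14.92: athletic equipment → 6.25% → €0.93
Camping tent (2-person) €264.25: athletic equipment → 6.25% + 3.25% surcharge = 9.5% → €25.10
Basketball €22.93: athletic equipment → 6.25% → €1.43
Tax on athletic equipment = €0.93 + €25.10 + €1.43 = €27.46

€27.46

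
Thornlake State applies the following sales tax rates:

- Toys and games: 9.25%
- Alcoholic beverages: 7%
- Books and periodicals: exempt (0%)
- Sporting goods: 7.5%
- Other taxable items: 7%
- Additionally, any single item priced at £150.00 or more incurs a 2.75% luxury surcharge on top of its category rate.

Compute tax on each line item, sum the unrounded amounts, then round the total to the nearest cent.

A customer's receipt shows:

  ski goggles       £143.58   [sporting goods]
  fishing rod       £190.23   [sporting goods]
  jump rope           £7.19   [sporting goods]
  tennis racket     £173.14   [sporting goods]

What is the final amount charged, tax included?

Ski goggles £143.58: sporting goods → 7.5% → £10.7685
Fishing rod £190.23: sporting goods → 7.5% + 2.75% surcharge = 10.25% → £19.498575
Jump rope £7.19: sporting goods → 7.5% → £0.53925
Tennis racket £173.14: sporting goods → 7.5% + 2.75% surcharge = 10.25% → £17.74685
Subtotal = £514.14; unrounded tax = £48.553175 → £48.55; total due = £562.69

£562.69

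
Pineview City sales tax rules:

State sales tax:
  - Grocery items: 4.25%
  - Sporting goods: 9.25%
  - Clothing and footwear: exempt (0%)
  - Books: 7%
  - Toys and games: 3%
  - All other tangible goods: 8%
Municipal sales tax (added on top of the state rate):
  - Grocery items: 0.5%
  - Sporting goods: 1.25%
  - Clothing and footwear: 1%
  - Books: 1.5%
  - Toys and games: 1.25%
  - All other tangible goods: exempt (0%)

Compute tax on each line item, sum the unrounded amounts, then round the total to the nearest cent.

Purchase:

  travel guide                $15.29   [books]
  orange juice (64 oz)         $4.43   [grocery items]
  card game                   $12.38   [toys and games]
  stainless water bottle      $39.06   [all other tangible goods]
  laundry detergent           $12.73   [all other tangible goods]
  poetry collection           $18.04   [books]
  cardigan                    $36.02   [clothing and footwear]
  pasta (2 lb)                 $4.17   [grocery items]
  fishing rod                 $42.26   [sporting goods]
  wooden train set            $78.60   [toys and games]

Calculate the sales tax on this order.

Travel guide $15.29: books → 7% + 1.5% municipal = 8.5% → $1.29965
Orange juice (64 oz) $4.43: grocery items → 4.25% + 0.5% municipal = 4.75% → $0.210425
Card game $12.38: toys and games → 3% + 1.25% municipal = 4.25% → $0.52615
Stainless water bottle $39.06: all other tangible goods → 8% + 0% municipal = 8% → $3.1248
Laundry detergent $12.73: all other tangible goods → 8% + 0% municipal = 8% → $1.0184
Poetry collection $18.04: books → 7% + 1.5% municipal = 8.5% → $1.5334
Cardigan $36.02: clothing and footwear → 0% + 1% municipal = 1% → $0.3602
Pasta (2 lb) $4.17: grocery items → 4.25% + 0.5% municipal = 4.75% → $0.198075
Fishing rod $42.26: sporting goods → 9.25% + 1.25% municipal = 10.5% → $4.4373
Wooden train set $78.60: toys and games → 3% + 1.25% municipal = 4.25% → $3.3405
Unrounded tax sum = $16.0489 → $16.05

$16.05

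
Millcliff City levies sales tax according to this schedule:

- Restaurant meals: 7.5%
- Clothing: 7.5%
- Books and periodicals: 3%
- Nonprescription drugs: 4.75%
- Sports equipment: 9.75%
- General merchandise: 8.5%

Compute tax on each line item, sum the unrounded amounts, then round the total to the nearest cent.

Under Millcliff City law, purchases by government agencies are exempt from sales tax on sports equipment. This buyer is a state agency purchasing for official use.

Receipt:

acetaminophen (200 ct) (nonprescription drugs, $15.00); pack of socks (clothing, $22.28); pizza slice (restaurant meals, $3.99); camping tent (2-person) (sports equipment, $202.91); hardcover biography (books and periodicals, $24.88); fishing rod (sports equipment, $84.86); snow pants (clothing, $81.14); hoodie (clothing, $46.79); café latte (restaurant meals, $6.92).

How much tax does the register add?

Acetaminophen (200 ct) $15.00: nonprescription drugs → 4.75% → $0.7125
Pack of socks $22.28: clothing → 7.5% → $1.671
Pizza slice $3.99: restaurant meals → 7.5% → $0.29925
Camping tent (2-person) $202.91: sports equipment, buyer-exempt → 0% → $0.00
Hardcover biography $24.88: books and periodicals → 3% → $0.7464
Fishing rod $84.86: sports equipment, buyer-exempt → 0% → $0.00
Snow pants $81.14: clothing → 7.5% → $6.0855
Hoodie $46.79: clothing → 7.5% → $3.50925
Café latte $6.92: restaurant meals → 7.5% → $0.519
Unrounded tax sum = $13.5429 → $13.54

$13.54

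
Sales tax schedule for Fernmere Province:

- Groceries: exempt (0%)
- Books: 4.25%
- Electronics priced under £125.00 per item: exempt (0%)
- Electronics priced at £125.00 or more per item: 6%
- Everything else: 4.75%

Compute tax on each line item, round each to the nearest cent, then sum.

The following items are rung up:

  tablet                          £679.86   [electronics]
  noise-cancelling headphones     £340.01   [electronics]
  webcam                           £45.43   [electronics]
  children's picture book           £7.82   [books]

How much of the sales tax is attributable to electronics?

£61.19

Tablet £679.86: electronics, £125.00 or more → 6% → £40.79
Noise-cancelling headphones £340.01: electronics, £125.00 or more → 6% → £20.40
Webcam £45.43: electronics, under £125.00 → 0% → £0.00
Tax on electronics = £40.79 + £20.40 + £0.00 = £61.19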